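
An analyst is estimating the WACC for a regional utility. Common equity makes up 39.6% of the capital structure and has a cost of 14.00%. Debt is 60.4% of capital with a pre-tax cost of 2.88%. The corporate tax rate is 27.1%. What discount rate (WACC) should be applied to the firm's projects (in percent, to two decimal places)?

6.81%

After-tax cost of debt = 2.88% × (1 − 27.1%) = 2.0995%.
WACC = 0.396 × 14.0000% + 0.604 × 2.0995% = 6.8121%.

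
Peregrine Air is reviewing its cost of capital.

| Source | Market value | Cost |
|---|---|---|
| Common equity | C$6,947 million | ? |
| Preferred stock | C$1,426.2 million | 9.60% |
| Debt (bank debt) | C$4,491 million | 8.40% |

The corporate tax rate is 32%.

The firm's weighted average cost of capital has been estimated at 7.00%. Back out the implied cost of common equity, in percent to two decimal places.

Total capital V = 6947 + 1426.2 + 4491 = 12864.2.
Equity weight = 6947/12864.2 = 0.5400.
Preferred weight = 1426.2/12864.2 = 0.1109.
Bank debt weight = 4491/12864.2 = 0.3491.
Debt contribution = 0.3491 × 8.4% × (1 − 32%) = 1.9941%.
Preferred contribution = 0.1109 × 9.6% = 1.0643%.
Required equity contribution = 7.0% − 3.0584% = 3.9416%.
Re = 3.9416% / 0.5400 = 7.2989%.

7.30%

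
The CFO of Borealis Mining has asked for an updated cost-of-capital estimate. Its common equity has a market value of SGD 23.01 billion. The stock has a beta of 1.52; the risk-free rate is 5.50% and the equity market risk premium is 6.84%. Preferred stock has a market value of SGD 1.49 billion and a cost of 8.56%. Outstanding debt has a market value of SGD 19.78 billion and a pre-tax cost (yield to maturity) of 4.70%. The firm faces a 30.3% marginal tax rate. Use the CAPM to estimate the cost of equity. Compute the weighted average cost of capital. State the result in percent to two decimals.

Cost of equity via CAPM: Re = 5.5% + 1.52 × 6.84% = 15.8968%.
Total capital V = 23.01 + 1.49 + 19.78 = 44.28.
Equity: weight = 23.01/44.28 = 0.5196; cost = 15.8968%.
Preferred: weight = 1.49/44.28 = 0.0336; cost = 8.56%.
Debt: weight = 19.78/44.28 = 0.4467; after-tax cost = 4.7% × (1 − 30.3%) = 3.2759%.
WACC = 0.5196 × 15.8968% + 0.0336 × 8.5600% + 0.4467 × 3.2759% = 10.0121%.

10.01%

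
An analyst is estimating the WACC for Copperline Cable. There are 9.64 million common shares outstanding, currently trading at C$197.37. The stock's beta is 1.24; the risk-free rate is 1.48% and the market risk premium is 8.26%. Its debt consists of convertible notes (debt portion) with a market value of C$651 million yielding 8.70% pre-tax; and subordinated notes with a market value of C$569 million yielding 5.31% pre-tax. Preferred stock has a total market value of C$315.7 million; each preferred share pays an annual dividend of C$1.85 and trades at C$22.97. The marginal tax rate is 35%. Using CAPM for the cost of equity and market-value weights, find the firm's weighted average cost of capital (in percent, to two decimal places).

Cost of equity via CAPM: Re = 1.48% + 1.24 × 8.26% = 11.7224%.
Cost of preferred: Rp = 1.85 / 22.97 = 8.0540%.
Market value of equity E = 197.37 × 9.64m = 1902.6468m.
Total capital V = 1902.6468 + 315.7 + 651 + 569 = 3438.3468.
Equity: weight = 1902.6468/3438.3468 = 0.5534; cost = 11.7224%.
Preferred: weight = 315.7/3438.3468 = 0.0918; cost = 8.054%.
Convertible notes (debt portion): weight = 651/3438.3468 = 0.1893; after-tax cost = 8.7% × (1 − 35%) = 5.6550%.
Subordinated notes: weight = 569/3438.3468 = 0.1655; after-tax cost = 5.31% × (1 − 35%) = 3.4515%.
WACC = 0.5534 × 11.7224% + 0.0918 × 8.0540% + 0.1893 × 5.6550% + 0.1655 × 3.4515% = 8.8681%.

8.87%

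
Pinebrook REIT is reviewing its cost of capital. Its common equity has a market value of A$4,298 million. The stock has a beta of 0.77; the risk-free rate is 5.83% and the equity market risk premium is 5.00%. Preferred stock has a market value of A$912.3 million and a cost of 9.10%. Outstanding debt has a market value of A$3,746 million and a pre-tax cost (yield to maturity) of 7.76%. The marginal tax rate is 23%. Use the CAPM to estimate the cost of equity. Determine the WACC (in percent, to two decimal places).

8.07%

Cost of equity via CAPM: Re = 5.83% + 0.77 × 5.0% = 9.6800%.
Total capital V = 4298 + 912.3 + 3746 = 8956.3.
Equity: weight = 4298/8956.3 = 0.4799; cost = 9.68%.
Preferred: weight = 912.3/8956.3 = 0.1019; cost = 9.1%.
Debt: weight = 3746/8956.3 = 0.4183; after-tax cost = 7.76% × (1 − 23%) = 5.9752%.
WACC = 0.4799 × 9.6800% + 0.1019 × 9.1000% + 0.4183 × 5.9752% = 8.0714%.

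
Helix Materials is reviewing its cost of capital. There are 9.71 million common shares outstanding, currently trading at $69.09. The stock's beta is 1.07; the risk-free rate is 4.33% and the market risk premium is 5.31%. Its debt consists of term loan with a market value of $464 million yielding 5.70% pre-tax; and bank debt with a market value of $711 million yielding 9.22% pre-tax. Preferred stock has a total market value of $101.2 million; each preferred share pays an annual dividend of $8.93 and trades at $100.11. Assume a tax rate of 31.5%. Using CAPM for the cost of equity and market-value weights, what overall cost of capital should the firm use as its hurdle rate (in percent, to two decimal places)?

Cost of equity via CAPM: Re = 4.33% + 1.07 × 5.31% = 10.0117%.
Cost of preferred: Rp = 8.93 / 100.11 = 8.9202%.
Market value of equity E = 69.09 × 9.71m = 670.8639m.
Total capital V = 670.8639 + 101.2 + 464 + 711 = 1947.0639.
Equity: weight = 670.8639/1947.0639 = 0.3446; cost = 10.0117%.
Preferred: weight = 101.2/1947.0639 = 0.0520; cost = 8.9202%.
Term loan: weight = 464/1947.0639 = 0.2383; after-tax cost = 5.7% × (1 − 31.5%) = 3.9045%.
Bank debt: weight = 711/1947.0639 = 0.3652; after-tax cost = 9.22% × (1 − 31.5%) = 6.3157%.
WACC = 0.3446 × 10.0117% + 0.0520 × 8.9202% + 0.2383 × 3.9045% + 0.3652 × 6.3157% = 7.1499%.

7.15%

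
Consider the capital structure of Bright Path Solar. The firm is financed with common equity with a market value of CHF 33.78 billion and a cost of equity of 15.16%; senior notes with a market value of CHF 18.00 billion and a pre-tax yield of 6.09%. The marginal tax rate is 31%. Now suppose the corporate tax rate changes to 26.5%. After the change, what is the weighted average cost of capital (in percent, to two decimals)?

11.45%

After the change:
Total capital V = 33.78 + 18 = 51.78.
Equity: weight = 33.78/51.78 = 0.6524; cost = 15.16%.
Senior notes: weight = 18/51.78 = 0.3476; after-tax cost = 6.09% × (1 − 26.5%) = 4.4761%.
WACC = 0.6524 × 15.1600% + 0.3476 × 4.4761% = 11.4460%.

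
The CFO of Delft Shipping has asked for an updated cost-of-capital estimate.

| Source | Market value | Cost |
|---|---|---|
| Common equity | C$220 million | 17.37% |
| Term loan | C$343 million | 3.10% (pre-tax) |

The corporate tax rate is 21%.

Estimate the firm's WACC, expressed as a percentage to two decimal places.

Total capital V = 220 + 343 = 563.
Equity: weight = 220/563 = 0.3908; cost = 17.37%.
Term loan: weight = 343/563 = 0.6092; after-tax cost = 3.1% × (1 − 21%) = 2.4490%.
WACC = 0.3908 × 17.3700% + 0.6092 × 2.4490% = 8.2796%.

8.28%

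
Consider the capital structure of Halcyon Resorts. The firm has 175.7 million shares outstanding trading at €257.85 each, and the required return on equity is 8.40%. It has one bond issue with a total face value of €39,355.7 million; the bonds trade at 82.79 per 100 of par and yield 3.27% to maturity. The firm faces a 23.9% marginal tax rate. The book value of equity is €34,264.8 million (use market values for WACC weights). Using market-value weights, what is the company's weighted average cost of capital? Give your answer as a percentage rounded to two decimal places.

5.93%

Market value of equity E = 257.85 × 175.7m = 45304.245m. Market value of debt D = 39355.7m × 82.79/100 = 32582.58403m.
Total capital V = 45304.245 + 32582.58403 = 77886.82903.
Equity: weight = 45304.245/77886.82903 = 0.5817; cost = 8.4%.
Bonds outstanding: weight = 32582.58403/77886.82903 = 0.4183; after-tax cost = 3.27% × (1 − 23.9%) = 2.4885%.
WACC = 0.5817 × 8.4000% + 0.4183 × 2.4885% = 5.9270%.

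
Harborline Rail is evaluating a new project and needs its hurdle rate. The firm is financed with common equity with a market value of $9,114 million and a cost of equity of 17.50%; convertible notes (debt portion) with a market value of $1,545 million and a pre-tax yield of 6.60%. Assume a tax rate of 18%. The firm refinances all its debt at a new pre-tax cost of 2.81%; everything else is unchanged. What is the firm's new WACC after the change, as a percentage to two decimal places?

After the change:
Total capital V = 9114 + 1545 = 10659.
Equity: weight = 9114/10659 = 0.8551; cost = 17.5%.
Convertible notes (debt portion): weight = 1545/10659 = 0.1449; after-tax cost = 2.81% × (1 − 18%) = 2.3042%.
WACC = 0.8551 × 17.5000% + 0.1449 × 2.3042% = 15.2974%.

15.30%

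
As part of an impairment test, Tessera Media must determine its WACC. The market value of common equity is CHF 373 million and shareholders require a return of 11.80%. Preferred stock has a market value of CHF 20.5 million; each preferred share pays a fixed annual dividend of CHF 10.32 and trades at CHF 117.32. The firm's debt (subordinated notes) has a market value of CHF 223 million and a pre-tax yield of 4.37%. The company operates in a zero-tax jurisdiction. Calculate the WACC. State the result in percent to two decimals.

9.01%

Cost of preferred: Rp = 10.32 / 117.32 = 8.7965%.
Total capital V = 373 + 20.5 + 223 = 616.5.
Equity: weight = 373/616.5 = 0.6050; cost = 11.8%.
Preferred: weight = 20.5/616.5 = 0.0333; cost = 8.7965%.
Subordinated notes: weight = 223/616.5 = 0.3617; after-tax cost = 4.37% × (1 − 0%) = 4.3700%.
WACC = 0.6050 × 11.8000% + 0.0333 × 8.7965% + 0.3617 × 4.3700% = 9.0126%.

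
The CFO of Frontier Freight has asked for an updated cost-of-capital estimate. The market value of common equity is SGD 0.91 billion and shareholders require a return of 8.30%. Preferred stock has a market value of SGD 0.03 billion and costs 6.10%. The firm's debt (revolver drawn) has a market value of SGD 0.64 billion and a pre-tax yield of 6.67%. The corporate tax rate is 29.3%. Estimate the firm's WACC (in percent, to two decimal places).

Total capital V = 0.91 + 0.03 + 0.64 = 1.58.
Equity: weight = 0.91/1.58 = 0.5759; cost = 8.3%.
Preferred: weight = 0.03/1.58 = 0.0190; cost = 6.1%.
Revolver drawn: weight = 0.64/1.58 = 0.4051; after-tax cost = 6.67% × (1 − 29.3%) = 4.7157%.
WACC = 0.5759 × 8.3000% + 0.0190 × 6.1000% + 0.4051 × 4.7157% = 6.8064%.

6.81%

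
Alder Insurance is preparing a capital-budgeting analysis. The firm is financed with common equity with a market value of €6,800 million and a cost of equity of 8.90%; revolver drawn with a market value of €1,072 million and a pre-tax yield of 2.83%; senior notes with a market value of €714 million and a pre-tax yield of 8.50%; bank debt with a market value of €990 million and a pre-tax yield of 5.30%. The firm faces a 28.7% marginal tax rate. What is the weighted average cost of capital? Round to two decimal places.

Total capital V = 6800 + 1072 + 714 + 990 = 9576.
Equity: weight = 6800/9576 = 0.7101; cost = 8.9%.
Revolver drawn: weight = 1072/9576 = 0.1119; after-tax cost = 2.83% × (1 − 28.7%) = 2.0178%.
Senior notes: weight = 714/9576 = 0.0746; after-tax cost = 8.5% × (1 − 28.7%) = 6.0605%.
Bank debt: weight = 990/9576 = 0.1034; after-tax cost = 5.3% × (1 − 28.7%) = 3.7789%.
WACC = 0.7101 × 8.9000% + 0.1119 × 2.0178% + 0.0746 × 6.0605% + 0.1034 × 3.7789% = 7.3884%.

7.39%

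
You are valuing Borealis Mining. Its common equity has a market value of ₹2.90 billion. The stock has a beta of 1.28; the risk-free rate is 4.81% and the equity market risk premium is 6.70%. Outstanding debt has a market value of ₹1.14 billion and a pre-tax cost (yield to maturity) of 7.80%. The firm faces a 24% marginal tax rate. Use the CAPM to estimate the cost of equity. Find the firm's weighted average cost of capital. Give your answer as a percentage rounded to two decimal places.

11.28%

Cost of equity via CAPM: Re = 4.81% + 1.28 × 6.7% = 13.3860%.
Total capital V = 2.9 + 1.14 = 4.04.
Equity: weight = 2.9/4.04 = 0.7178; cost = 13.386%.
Debt: weight = 1.14/4.04 = 0.2822; after-tax cost = 7.8% × (1 − 24%) = 5.9280%.
WACC = 0.7178 × 13.3860% + 0.2822 × 5.9280% = 11.2815%.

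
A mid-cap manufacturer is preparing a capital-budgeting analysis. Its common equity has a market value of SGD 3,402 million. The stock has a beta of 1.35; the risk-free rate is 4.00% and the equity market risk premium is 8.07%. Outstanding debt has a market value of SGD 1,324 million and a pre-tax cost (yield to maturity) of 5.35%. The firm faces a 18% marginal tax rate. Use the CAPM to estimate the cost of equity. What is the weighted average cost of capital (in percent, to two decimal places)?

11.95%

Cost of equity via CAPM: Re = 4.0% + 1.35 × 8.07% = 14.8945%.
Total capital V = 3402 + 1324 = 4726.
Equity: weight = 3402/4726 = 0.7198; cost = 14.8945%.
Debt: weight = 1324/4726 = 0.2802; after-tax cost = 5.35% × (1 − 18%) = 4.3870%.
WACC = 0.7198 × 14.8945% + 0.2802 × 4.3870% = 11.9508%.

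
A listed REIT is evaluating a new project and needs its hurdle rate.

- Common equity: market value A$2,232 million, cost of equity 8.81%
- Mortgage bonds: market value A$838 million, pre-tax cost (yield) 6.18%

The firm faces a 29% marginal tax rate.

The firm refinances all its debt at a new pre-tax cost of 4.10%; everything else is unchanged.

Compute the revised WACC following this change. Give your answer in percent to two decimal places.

7.20%

After the change:
Total capital V = 2232 + 838 = 3070.
Equity: weight = 2232/3070 = 0.7270; cost = 8.81%.
Mortgage bonds: weight = 838/3070 = 0.2730; after-tax cost = 4.1% × (1 − 29%) = 2.9110%.
WACC = 0.7270 × 8.8100% + 0.2730 × 2.9110% = 7.1998%.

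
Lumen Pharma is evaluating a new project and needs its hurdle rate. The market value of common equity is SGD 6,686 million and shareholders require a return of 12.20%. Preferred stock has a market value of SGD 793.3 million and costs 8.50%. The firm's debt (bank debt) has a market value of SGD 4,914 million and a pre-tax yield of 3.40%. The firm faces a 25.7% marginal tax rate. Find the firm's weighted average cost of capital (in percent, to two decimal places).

8.13%

Total capital V = 6686 + 793.3 + 4914 = 12393.3.
Equity: weight = 6686/12393.3 = 0.5395; cost = 12.2%.
Preferred: weight = 793.3/12393.3 = 0.0640; cost = 8.5%.
Bank debt: weight = 4914/12393.3 = 0.3965; after-tax cost = 3.4% × (1 − 25.7%) = 2.5262%.
WACC = 0.5395 × 12.2000% + 0.0640 × 8.5000% + 0.3965 × 2.5262% = 8.1275%.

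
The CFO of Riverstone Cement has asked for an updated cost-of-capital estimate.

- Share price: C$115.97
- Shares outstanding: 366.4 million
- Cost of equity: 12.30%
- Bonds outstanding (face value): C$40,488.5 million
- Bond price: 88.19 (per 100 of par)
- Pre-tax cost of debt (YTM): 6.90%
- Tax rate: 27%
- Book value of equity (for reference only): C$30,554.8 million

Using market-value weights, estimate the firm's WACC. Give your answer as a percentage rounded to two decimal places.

Market value of equity E = 115.97 × 366.4m = 42491.408m. Market value of debt D = 40488.5m × 88.19/100 = 35706.80815m.
Total capital V = 42491.408 + 35706.80815 = 78198.21615.
Equity: weight = 42491.408/78198.21615 = 0.5434; cost = 12.3%.
Bonds outstanding: weight = 35706.80815/78198.21615 = 0.4566; after-tax cost = 6.9% × (1 − 27%) = 5.0370%.
WACC = 0.5434 × 12.3000% + 0.4566 × 5.0370% = 8.9836%.

8.98%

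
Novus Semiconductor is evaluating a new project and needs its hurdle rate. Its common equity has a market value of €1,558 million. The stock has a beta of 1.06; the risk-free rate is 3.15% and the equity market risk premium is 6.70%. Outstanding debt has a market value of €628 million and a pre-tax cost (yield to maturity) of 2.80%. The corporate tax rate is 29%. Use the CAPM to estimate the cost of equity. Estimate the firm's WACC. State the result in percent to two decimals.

7.88%

Cost of equity via CAPM: Re = 3.15% + 1.06 × 6.7% = 10.2520%.
Total capital V = 1558 + 628 = 2186.
Equity: weight = 1558/2186 = 0.7127; cost = 10.252%.
Debt: weight = 628/2186 = 0.2873; after-tax cost = 2.8% × (1 − 29%) = 1.9880%.
WACC = 0.7127 × 10.2520% + 0.2873 × 1.9880% = 7.8779%.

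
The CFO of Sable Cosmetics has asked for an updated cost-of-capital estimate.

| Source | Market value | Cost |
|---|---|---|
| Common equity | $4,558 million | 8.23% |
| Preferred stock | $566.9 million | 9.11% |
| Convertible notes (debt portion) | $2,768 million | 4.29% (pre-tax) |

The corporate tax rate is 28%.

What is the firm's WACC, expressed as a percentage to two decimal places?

6.49%

Total capital V = 4558 + 566.9 + 2768 = 7892.9.
Equity: weight = 4558/7892.9 = 0.5775; cost = 8.23%.
Preferred: weight = 566.9/7892.9 = 0.0718; cost = 9.11%.
Convertible notes (debt portion): weight = 2768/7892.9 = 0.3507; after-tax cost = 4.29% × (1 − 28%) = 3.0888%.
WACC = 0.5775 × 8.2300% + 0.0718 × 9.1100% + 0.3507 × 3.0888% = 6.4902%.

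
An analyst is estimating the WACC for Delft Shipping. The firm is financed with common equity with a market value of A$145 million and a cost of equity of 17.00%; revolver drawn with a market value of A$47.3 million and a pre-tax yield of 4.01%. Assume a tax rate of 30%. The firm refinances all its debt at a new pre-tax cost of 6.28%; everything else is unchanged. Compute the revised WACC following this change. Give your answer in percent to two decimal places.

13.90%

After the change:
Total capital V = 145 + 47.3 = 192.3.
Equity: weight = 145/192.3 = 0.7540; cost = 17%.
Revolver drawn: weight = 47.3/192.3 = 0.2460; after-tax cost = 6.28% × (1 − 30%) = 4.3960%.
WACC = 0.7540 × 17.0000% + 0.2460 × 4.3960% = 13.8998%.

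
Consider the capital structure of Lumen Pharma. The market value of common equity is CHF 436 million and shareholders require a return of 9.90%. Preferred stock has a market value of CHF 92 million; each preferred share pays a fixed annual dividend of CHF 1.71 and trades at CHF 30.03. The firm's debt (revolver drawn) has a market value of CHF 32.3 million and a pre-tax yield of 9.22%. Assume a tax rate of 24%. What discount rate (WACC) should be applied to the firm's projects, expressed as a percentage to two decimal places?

Cost of preferred: Rp = 1.71 / 30.03 = 5.6943%.
Total capital V = 436 + 92 + 32.3 = 560.3.
Equity: weight = 436/560.3 = 0.7782; cost = 9.9%.
Preferred: weight = 92/560.3 = 0.1642; cost = 5.6943%.
Revolver drawn: weight = 32.3/560.3 = 0.0576; after-tax cost = 9.22% × (1 − 24%) = 7.0072%.
WACC = 0.7782 × 9.9000% + 0.1642 × 5.6943% + 0.0576 × 7.0072% = 9.0427%.

9.04%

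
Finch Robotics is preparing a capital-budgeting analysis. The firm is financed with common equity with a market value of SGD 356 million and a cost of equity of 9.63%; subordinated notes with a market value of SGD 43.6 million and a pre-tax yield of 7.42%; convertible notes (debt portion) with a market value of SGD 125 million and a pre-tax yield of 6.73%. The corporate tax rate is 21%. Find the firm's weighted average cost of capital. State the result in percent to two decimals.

8.29%

Total capital V = 356 + 43.6 + 125 = 524.6.
Equity: weight = 356/524.6 = 0.6786; cost = 9.63%.
Subordinated notes: weight = 43.6/524.6 = 0.0831; after-tax cost = 7.42% × (1 − 21%) = 5.8618%.
Convertible notes (debt portion): weight = 125/524.6 = 0.2383; after-tax cost = 6.73% × (1 − 21%) = 5.3167%.
WACC = 0.6786 × 9.6300% + 0.0831 × 5.8618% + 0.2383 × 5.3167% = 8.2891%.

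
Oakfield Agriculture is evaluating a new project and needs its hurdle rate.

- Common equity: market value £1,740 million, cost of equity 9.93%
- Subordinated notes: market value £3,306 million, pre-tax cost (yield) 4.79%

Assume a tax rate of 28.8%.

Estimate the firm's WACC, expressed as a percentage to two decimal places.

Total capital V = 1740 + 3306 = 5046.
Equity: weight = 1740/5046 = 0.3448; cost = 9.93%.
Subordinated notes: weight = 3306/5046 = 0.6552; after-tax cost = 4.79% × (1 − 28.8%) = 3.4105%.
WACC = 0.3448 × 9.9300% + 0.6552 × 3.4105% = 5.6586%.

5.66%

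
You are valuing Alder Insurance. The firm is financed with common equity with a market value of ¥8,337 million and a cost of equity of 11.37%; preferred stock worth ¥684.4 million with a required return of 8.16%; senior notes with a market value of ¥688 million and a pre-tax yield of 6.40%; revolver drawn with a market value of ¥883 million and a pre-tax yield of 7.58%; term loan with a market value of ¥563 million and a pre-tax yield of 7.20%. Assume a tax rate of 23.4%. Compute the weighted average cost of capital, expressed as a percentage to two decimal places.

10.04%

Total capital V = 8337 + 684.4 + 688 + 883 + 563 = 11155.4.
Equity: weight = 8337/11155.4 = 0.7474; cost = 11.37%.
Preferred: weight = 684.4/11155.4 = 0.0614; cost = 8.16%.
Senior notes: weight = 688/11155.4 = 0.0617; after-tax cost = 6.4% × (1 − 23.4%) = 4.9024%.
Revolver drawn: weight = 883/11155.4 = 0.0792; after-tax cost = 7.58% × (1 − 23.4%) = 5.8063%.
Term loan: weight = 563/11155.4 = 0.0505; after-tax cost = 7.2% × (1 − 23.4%) = 5.5152%.
WACC = 0.7474 × 11.3700% + 0.0614 × 8.1600% + 0.0617 × 4.9024% + 0.0792 × 5.8063% + 0.0505 × 5.5152% = 10.0383%.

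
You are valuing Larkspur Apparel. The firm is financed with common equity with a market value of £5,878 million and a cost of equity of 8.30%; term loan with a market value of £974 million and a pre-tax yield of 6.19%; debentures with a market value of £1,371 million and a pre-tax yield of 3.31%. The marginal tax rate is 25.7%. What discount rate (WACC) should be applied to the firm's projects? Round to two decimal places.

6.89%

Total capital V = 5878 + 974 + 1371 = 8223.
Equity: weight = 5878/8223 = 0.7148; cost = 8.3%.
Term loan: weight = 974/8223 = 0.1184; after-tax cost = 6.19% × (1 − 25.7%) = 4.5992%.
Debentures: weight = 1371/8223 = 0.1667; after-tax cost = 3.31% × (1 − 25.7%) = 2.4593%.
WACC = 0.7148 × 8.3000% + 0.1184 × 4.5992% + 0.1667 × 2.4593% = 6.8878%.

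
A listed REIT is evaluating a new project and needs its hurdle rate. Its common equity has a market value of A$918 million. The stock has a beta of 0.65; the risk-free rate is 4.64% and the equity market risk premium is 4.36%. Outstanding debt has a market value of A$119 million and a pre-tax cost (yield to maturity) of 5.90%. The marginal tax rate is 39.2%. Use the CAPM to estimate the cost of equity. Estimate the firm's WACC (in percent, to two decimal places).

7.03%

Cost of equity via CAPM: Re = 4.64% + 0.65 × 4.36% = 7.4740%.
Total capital V = 918 + 119 = 1037.
Equity: weight = 918/1037 = 0.8852; cost = 7.474%.
Debt: weight = 119/1037 = 0.1148; after-tax cost = 5.9% × (1 − 39.2%) = 3.5872%.
WACC = 0.8852 × 7.4740% + 0.1148 × 3.5872% = 7.0280%.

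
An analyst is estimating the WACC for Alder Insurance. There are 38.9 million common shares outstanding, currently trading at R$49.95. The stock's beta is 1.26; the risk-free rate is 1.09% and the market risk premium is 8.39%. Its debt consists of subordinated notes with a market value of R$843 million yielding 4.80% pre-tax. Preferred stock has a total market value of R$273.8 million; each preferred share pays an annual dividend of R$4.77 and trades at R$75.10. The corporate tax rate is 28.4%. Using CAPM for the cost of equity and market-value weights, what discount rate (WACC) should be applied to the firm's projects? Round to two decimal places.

Cost of equity via CAPM: Re = 1.09% + 1.26 × 8.39% = 11.6614%.
Cost of preferred: Rp = 4.77 / 75.1 = 6.3515%.
Market value of equity E = 49.95 × 38.9m = 1943.055m.
Total capital V = 1943.055 + 273.8 + 843 = 3059.855.
Equity: weight = 1943.055/3059.855 = 0.6350; cost = 11.6614%.
Preferred: weight = 273.8/3059.855 = 0.0895; cost = 6.3515%.
Subordinated notes: weight = 843/3059.855 = 0.2755; after-tax cost = 4.8% × (1 − 28.4%) = 3.4368%.
WACC = 0.6350 × 11.6614% + 0.0895 × 6.3515% + 0.2755 × 3.4368% = 8.9204%.

8.92%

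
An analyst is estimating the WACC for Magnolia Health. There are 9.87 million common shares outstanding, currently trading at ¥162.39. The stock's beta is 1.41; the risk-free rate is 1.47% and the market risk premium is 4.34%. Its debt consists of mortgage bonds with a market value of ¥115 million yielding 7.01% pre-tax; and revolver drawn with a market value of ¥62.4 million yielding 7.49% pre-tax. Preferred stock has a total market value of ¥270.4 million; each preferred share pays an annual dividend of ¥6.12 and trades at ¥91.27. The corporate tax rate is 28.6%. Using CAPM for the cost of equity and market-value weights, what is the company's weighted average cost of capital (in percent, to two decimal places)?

7.26%

Cost of equity via CAPM: Re = 1.47% + 1.41 × 4.34% = 7.5894%.
Cost of preferred: Rp = 6.12 / 91.27 = 6.7054%.
Market value of equity E = 162.39 × 9.87m = 1602.7893m.
Total capital V = 1602.7893 + 270.4 + 115 + 62.4 = 2050.5893.
Equity: weight = 1602.7893/2050.5893 = 0.7816; cost = 7.5894%.
Preferred: weight = 270.4/2050.5893 = 0.1319; cost = 6.7054%.
Mortgage bonds: weight = 115/2050.5893 = 0.0561; after-tax cost = 7.01% × (1 − 28.6%) = 5.0051%.
Revolver drawn: weight = 62.4/2050.5893 = 0.0304; after-tax cost = 7.49% × (1 − 28.6%) = 5.3479%.
WACC = 0.7816 × 7.5894% + 0.1319 × 6.7054% + 0.0561 × 5.0051% + 0.0304 × 5.3479% = 7.2597%.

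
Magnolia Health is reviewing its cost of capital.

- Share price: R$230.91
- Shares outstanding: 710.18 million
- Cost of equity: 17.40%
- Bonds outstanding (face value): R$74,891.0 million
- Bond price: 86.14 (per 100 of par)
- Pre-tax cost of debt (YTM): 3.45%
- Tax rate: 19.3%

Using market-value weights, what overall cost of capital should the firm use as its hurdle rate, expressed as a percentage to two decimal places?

13.27%

Market value of equity E = 230.91 × 710.18m = 163987.6638m. Market value of debt D = 74891m × 86.14/100 = 64511.1074m.
Total capital V = 163987.6638 + 64511.1074 = 228498.7712.
Equity: weight = 163987.6638/228498.7712 = 0.7177; cost = 17.4%.
Bonds outstanding: weight = 64511.1074/228498.7712 = 0.2823; after-tax cost = 3.45% × (1 − 19.3%) = 2.7841%.
WACC = 0.7177 × 17.4000% + 0.2823 × 2.7841% = 13.2736%.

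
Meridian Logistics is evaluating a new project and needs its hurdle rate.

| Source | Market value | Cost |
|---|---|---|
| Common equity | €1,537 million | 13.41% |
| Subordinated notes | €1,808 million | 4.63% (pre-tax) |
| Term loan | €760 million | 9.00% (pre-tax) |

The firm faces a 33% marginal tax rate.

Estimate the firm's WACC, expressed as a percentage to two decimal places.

7.50%

Total capital V = 1537 + 1808 + 760 = 4105.
Equity: weight = 1537/4105 = 0.3744; cost = 13.41%.
Subordinated notes: weight = 1808/4105 = 0.4404; after-tax cost = 4.63% × (1 − 33%) = 3.1021%.
Term loan: weight = 760/4105 = 0.1851; after-tax cost = 9% × (1 − 33%) = 6.0300%.
WACC = 0.3744 × 13.4100% + 0.4404 × 3.1021% + 0.1851 × 6.0300% = 7.5037%.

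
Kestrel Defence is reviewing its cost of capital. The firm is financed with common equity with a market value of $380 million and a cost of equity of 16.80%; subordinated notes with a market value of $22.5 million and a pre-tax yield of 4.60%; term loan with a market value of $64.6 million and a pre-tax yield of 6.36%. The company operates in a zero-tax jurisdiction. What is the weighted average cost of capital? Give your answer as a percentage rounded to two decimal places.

14.77%

Total capital V = 380 + 22.5 + 64.6 = 467.1.
Equity: weight = 380/467.1 = 0.8135; cost = 16.8%.
Subordinated notes: weight = 22.5/467.1 = 0.0482; after-tax cost = 4.6% × (1 − 0%) = 4.6000%.
Term loan: weight = 64.6/467.1 = 0.1383; after-tax cost = 6.36% × (1 − 0%) = 6.3600%.
WACC = 0.8135 × 16.8000% + 0.0482 × 4.6000% + 0.1383 × 6.3600% = 14.7685%.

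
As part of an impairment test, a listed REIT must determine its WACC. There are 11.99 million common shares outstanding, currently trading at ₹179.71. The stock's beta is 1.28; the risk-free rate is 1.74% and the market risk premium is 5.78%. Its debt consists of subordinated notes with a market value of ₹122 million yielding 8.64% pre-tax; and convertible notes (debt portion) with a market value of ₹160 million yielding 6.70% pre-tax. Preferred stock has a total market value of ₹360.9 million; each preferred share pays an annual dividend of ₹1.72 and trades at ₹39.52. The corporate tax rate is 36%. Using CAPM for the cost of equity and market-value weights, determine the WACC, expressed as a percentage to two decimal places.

Cost of equity via CAPM: Re = 1.74% + 1.28 × 5.78% = 9.1384%.
Cost of preferred: Rp = 1.72 / 39.52 = 4.3522%.
Market value of equity E = 179.71 × 11.99m = 2154.7229m.
Total capital V = 2154.7229 + 360.9 + 122 + 160 = 2797.6229.
Equity: weight = 2154.7229/2797.6229 = 0.7702; cost = 9.1384%.
Preferred: weight = 360.9/2797.6229 = 0.1290; cost = 4.3522%.
Subordinated notes: weight = 122/2797.6229 = 0.0436; after-tax cost = 8.64% × (1 − 36%) = 5.5296%.
Convertible notes (debt portion): weight = 160/2797.6229 = 0.0572; after-tax cost = 6.7% × (1 − 36%) = 4.2880%.
WACC = 0.7702 × 9.1384% + 0.1290 × 4.3522% + 0.0436 × 5.5296% + 0.0572 × 4.2880% = 8.0862%.

8.09%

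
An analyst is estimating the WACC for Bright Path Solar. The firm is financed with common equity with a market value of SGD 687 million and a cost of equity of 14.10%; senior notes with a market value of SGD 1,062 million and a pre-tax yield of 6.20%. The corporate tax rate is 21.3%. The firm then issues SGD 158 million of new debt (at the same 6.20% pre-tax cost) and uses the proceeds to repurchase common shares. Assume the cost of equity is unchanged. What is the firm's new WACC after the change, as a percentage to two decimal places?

7.67%

After the change:
Total capital V = 529 + 1220 = 1749.
Equity: weight = 529/1749 = 0.3025; cost = 14.1%.
Senior notes: weight = 1220/1749 = 0.6975; after-tax cost = 6.2% × (1 − 21.3%) = 4.8794%.
WACC = 0.3025 × 14.1000% + 0.6975 × 4.8794% = 7.6682%.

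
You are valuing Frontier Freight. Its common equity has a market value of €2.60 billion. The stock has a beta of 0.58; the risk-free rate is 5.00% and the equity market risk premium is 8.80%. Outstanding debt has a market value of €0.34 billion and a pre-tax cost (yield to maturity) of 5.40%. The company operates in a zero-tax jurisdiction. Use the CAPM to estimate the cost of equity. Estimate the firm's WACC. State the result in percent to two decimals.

9.56%

Cost of equity via CAPM: Re = 5.0% + 0.58 × 8.8% = 10.1040%.
Total capital V = 2.6 + 0.34 = 2.94.
Equity: weight = 2.6/2.94 = 0.8844; cost = 10.104%.
Debt: weight = 0.34/2.94 = 0.1156; after-tax cost = 5.4% × (1 − 0%) = 5.4000%.
WACC = 0.8844 × 10.1040% + 0.1156 × 5.4000% = 9.5600%.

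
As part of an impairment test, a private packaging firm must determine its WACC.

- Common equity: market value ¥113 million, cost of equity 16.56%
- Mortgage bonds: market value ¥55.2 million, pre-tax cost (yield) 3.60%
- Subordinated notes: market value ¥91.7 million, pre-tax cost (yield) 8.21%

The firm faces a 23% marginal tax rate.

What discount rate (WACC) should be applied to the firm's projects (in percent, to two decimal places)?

10.02%

Total capital V = 113 + 55.2 + 91.7 = 259.9.
Equity: weight = 113/259.9 = 0.4348; cost = 16.56%.
Mortgage bonds: weight = 55.2/259.9 = 0.2124; after-tax cost = 3.6% × (1 − 23%) = 2.7720%.
Subordinated notes: weight = 91.7/259.9 = 0.3528; after-tax cost = 8.21% × (1 − 23%) = 6.3217%.
WACC = 0.4348 × 16.5600% + 0.2124 × 2.7720% + 0.3528 × 6.3217% = 10.0192%.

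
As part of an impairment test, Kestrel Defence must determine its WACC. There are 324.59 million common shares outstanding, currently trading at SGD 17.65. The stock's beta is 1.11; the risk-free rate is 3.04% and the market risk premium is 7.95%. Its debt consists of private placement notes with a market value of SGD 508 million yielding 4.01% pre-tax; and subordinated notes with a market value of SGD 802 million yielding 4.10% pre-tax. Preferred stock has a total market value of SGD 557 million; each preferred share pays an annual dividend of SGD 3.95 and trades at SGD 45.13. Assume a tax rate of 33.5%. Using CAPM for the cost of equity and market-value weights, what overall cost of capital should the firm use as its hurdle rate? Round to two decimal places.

10.06%

Cost of equity via CAPM: Re = 3.04% + 1.11 × 7.95% = 11.8645%.
Cost of preferred: Rp = 3.95 / 45.13 = 8.7525%.
Market value of equity E = 17.65 × 324.59m = 5729.0135m.
Total capital V = 5729.0135 + 557 + 508 + 802 = 7596.0135.
Equity: weight = 5729.0135/7596.0135 = 0.7542; cost = 11.8645%.
Preferred: weight = 557/7596.0135 = 0.0733; cost = 8.7525%.
Private placement notes: weight = 508/7596.0135 = 0.0669; after-tax cost = 4.01% × (1 − 33.5%) = 2.6667%.
Subordinated notes: weight = 802/7596.0135 = 0.1056; after-tax cost = 4.1% × (1 − 33.5%) = 2.7265%.
WACC = 0.7542 × 11.8645% + 0.0733 × 8.7525% + 0.0669 × 2.6667% + 0.1056 × 2.7265% = 10.0564%.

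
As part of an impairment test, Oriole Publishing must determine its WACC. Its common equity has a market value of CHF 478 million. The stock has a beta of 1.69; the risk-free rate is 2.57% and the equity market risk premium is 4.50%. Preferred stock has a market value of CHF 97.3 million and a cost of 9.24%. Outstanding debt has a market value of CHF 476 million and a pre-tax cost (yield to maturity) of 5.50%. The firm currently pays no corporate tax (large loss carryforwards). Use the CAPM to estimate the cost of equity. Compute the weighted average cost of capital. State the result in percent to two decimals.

Cost of equity via CAPM: Re = 2.57% + 1.69 × 4.5% = 10.1750%.
Total capital V = 478 + 97.3 + 476 = 1051.3.
Equity: weight = 478/1051.3 = 0.4547; cost = 10.175%.
Preferred: weight = 97.3/1051.3 = 0.0926; cost = 9.24%.
Debt: weight = 476/1051.3 = 0.4528; after-tax cost = 5.5% × (1 − 0%) = 5.5000%.
WACC = 0.4547 × 10.1750% + 0.0926 × 9.2400% + 0.4528 × 5.5000% = 7.9718%.

7.97%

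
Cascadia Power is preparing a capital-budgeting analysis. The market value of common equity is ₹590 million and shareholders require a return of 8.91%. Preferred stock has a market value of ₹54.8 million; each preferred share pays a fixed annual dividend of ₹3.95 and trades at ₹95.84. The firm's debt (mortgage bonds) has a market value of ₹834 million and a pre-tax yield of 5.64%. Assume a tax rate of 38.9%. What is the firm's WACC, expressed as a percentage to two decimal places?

Cost of preferred: Rp = 3.95 / 95.84 = 4.1215%.
Total capital V = 590 + 54.8 + 834 = 1478.8.
Equity: weight = 590/1478.8 = 0.3990; cost = 8.91%.
Preferred: weight = 54.8/1478.8 = 0.0371; cost = 4.1215%.
Mortgage bonds: weight = 834/1478.8 = 0.5640; after-tax cost = 5.64% × (1 − 38.9%) = 3.4460%.
WACC = 0.3990 × 8.9100% + 0.0371 × 4.1215% + 0.5640 × 3.4460% = 5.6510%.

5.65%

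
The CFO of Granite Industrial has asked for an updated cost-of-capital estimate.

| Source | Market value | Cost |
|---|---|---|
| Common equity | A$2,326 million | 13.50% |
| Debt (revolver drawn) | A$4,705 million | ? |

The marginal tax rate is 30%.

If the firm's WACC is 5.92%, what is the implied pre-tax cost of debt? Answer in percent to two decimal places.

3.10%

Total capital V = 2326 + 4705 = 7031.
Equity weight = 2326/7031 = 0.3308.
Revolver drawn weight = 4705/7031 = 0.6692.
Equity contribution = 0.3308 × 13.5% = 4.4661%.
Remaining for debt = 5.92% − 4.4661% = 1.4539%.
Rd × (1 − 30%) × 0.6692 = 1.4539%  ⇒  Rd = 3.1038%.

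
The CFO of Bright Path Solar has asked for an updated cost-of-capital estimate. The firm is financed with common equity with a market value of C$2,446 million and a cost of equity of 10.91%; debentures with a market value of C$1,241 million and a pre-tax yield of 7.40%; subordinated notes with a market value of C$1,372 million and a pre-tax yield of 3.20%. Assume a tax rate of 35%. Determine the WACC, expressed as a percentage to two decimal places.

7.02%

Total capital V = 2446 + 1241 + 1372 = 5059.
Equity: weight = 2446/5059 = 0.4835; cost = 10.91%.
Debentures: weight = 1241/5059 = 0.2453; after-tax cost = 7.4% × (1 − 35%) = 4.8100%.
Subordinated notes: weight = 1372/5059 = 0.2712; after-tax cost = 3.2% × (1 − 35%) = 2.0800%.
WACC = 0.4835 × 10.9100% + 0.2453 × 4.8100% + 0.2712 × 2.0800% = 7.0189%.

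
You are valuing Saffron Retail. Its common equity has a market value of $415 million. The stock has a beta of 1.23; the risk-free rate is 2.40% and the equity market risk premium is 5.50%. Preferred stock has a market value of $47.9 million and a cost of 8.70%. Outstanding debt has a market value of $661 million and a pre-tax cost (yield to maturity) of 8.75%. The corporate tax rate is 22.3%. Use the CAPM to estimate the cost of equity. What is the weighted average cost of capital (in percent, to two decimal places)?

Cost of equity via CAPM: Re = 2.4% + 1.23 × 5.5% = 9.1650%.
Total capital V = 415 + 47.9 + 661 = 1123.9.
Equity: weight = 415/1123.9 = 0.3692; cost = 9.165%.
Preferred: weight = 47.9/1123.9 = 0.0426; cost = 8.7%.
Debt: weight = 661/1123.9 = 0.5881; after-tax cost = 8.75% × (1 − 22.3%) = 6.7988%.
WACC = 0.3692 × 9.1650% + 0.0426 × 8.7000% + 0.5881 × 6.7988% = 7.7535%.

7.75%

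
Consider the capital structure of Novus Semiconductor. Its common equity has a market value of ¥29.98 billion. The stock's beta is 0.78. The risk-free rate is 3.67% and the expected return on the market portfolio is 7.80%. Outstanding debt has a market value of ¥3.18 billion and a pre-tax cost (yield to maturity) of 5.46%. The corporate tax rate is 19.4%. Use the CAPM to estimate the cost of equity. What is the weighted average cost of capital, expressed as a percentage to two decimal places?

Market risk premium = 7.8% − 3.67% = 4.13%.
Cost of equity via CAPM: Re = 3.67% + 0.78 × 4.13% = 6.8914%.
Total capital V = 29.98 + 3.18 = 33.16.
Equity: weight = 29.98/33.16 = 0.9041; cost = 6.8914%.
Debt: weight = 3.18/33.16 = 0.0959; after-tax cost = 5.46% × (1 − 19.4%) = 4.4008%.
WACC = 0.9041 × 6.8914% + 0.0959 × 4.4008% = 6.6526%.

6.65%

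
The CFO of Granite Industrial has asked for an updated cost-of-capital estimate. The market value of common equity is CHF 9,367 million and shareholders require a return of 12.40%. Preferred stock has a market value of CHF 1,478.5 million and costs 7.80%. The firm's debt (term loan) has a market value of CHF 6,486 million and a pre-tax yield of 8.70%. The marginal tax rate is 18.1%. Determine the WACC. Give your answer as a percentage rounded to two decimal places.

Total capital V = 9367 + 1478.5 + 6486 = 17331.5.
Equity: weight = 9367/17331.5 = 0.5405; cost = 12.4%.
Preferred: weight = 1478.5/17331.5 = 0.0853; cost = 7.8%.
Term loan: weight = 6486/17331.5 = 0.3742; after-tax cost = 8.7% × (1 − 18.1%) = 7.1253%.
WACC = 0.5405 × 12.4000% + 0.0853 × 7.8000% + 0.3742 × 7.1253% = 10.0336%.

10.03%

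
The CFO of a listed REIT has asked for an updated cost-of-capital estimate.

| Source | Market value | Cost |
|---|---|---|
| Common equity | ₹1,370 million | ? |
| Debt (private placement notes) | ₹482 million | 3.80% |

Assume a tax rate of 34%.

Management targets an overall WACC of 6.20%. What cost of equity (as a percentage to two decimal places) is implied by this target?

7.50%

Total capital V = 1370 + 482 = 1852.
Equity weight = 1370/1852 = 0.7397.
Private placement notes weight = 482/1852 = 0.2603.
Debt contribution = 0.2603 × 3.8% × (1 − 34%) = 0.6527%.
Required equity contribution = 6.2% − 0.6527% = 5.5473%.
Re = 5.5473% / 0.7397 = 7.4989%.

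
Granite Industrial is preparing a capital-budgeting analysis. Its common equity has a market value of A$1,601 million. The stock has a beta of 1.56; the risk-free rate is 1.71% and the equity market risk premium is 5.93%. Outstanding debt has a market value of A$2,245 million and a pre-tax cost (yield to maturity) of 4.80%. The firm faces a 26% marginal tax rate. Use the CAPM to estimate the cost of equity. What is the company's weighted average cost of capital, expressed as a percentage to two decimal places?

6.64%

Cost of equity via CAPM: Re = 1.71% + 1.56 × 5.93% = 10.9608%.
Total capital V = 1601 + 2245 = 3846.
Equity: weight = 1601/3846 = 0.4163; cost = 10.9608%.
Debt: weight = 2245/3846 = 0.5837; after-tax cost = 4.8% × (1 − 26%) = 3.5520%.
WACC = 0.4163 × 10.9608% + 0.5837 × 3.5520% = 6.6361%.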